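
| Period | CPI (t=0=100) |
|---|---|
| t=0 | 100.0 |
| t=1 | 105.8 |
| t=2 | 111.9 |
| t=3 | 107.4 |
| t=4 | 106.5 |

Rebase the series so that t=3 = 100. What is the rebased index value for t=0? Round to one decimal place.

Rebased(t=0) = 100.0 / 107.4 × 100 = 93.1099

93.1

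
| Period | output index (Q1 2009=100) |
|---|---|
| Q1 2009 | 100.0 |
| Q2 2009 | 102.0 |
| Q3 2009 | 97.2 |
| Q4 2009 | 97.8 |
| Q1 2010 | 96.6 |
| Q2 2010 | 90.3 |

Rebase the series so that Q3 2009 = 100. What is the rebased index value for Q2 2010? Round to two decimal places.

Rebased(Q2 2010) = 90.3 / 97.2 × 100 = 92.9012

92.90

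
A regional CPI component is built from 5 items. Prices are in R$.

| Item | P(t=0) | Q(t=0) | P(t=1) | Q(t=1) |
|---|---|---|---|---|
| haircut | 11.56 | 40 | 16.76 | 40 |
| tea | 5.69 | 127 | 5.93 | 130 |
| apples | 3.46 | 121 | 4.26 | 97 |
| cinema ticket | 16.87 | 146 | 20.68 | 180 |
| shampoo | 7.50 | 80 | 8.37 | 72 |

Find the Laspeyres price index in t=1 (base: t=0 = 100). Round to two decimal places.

Laspeyres price index uses base-period quantities as weights.
ΣP(t=1)·Q(t=0) = 16.76×40 + 5.93×127 + 4.26×121 + 20.68×146 + 8.37×80 = 670.4 + 753.11 + 515.46 + 3019.28 + 669.6 = 5627.85
ΣP(t=0)·Q(t=0) = 11.56×40 + 5.69×127 + 3.46×121 + 16.87×146 + 7.50×80 = 462.4 + 722.63 + 418.66 + 2463.02 + 600 = 4666.71
Index = 5627.85 / 4666.71 × 100 = 120.5957

120.60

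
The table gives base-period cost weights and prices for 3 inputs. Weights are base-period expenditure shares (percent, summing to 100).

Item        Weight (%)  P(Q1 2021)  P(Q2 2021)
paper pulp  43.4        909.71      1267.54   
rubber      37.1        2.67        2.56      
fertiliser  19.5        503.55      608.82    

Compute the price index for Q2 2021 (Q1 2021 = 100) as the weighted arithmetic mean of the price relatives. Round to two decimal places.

119.62

paper pulp: 43.4 × (1267.54/909.71) = 43.4 × 1.393345 = 60.4712
rubber: 37.1 × (2.56/2.67) = 37.1 × 0.958801 = 35.5715
fertiliser: 19.5 × (608.82/503.55) = 19.5 × 1.209056 = 23.5766
Index = Σ wᵢ·(p₁ᵢ/p₀ᵢ) = 60.4712 + 35.5715 + 23.5766 = 119.6193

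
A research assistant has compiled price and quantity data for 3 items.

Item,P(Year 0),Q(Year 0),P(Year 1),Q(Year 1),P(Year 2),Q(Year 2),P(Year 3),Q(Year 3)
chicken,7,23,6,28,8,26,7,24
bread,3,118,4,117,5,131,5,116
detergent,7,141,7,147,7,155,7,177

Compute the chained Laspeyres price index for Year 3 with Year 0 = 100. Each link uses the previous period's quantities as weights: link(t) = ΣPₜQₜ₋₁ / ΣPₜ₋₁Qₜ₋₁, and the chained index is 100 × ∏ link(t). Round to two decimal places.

115.81

Link Year 0→Year 1:
ΣP(Year 1)Q(Year 0) = 6×23 + 4×118 + 7×141 = 138 + 472 + 987 = 1597
ΣP(Year 0)Q(Year 0) = 7×23 + 3×118 + 7×141 = 161 + 354 + 987 = 1502
link = 1597/1502 = 1.063249
Link Year 1→Year 2:
ΣP(Year 2)Q(Year 1) = 8×28 + 5×117 + 7×147 = 224 + 585 + 1029 = 1838
ΣP(Year 1)Q(Year 1) = 6×28 + 4×117 + 7×147 = 168 + 468 + 1029 = 1665
link = 1838/1665 = 1.103904
Link Year 2→Year 3:
ΣP(Year 3)Q(Year 2) = 7×26 + 5×131 + 7×155 = 182 + 655 + 1085 = 1922
ΣP(Year 2)Q(Year 2) = 8×26 + 5×131 + 7×155 = 208 + 655 + 1085 = 1948
link = 1922/1948 = 0.986653
Chained index = 100 × 1.063249 × 1.103904 × 0.986653 = 115.8059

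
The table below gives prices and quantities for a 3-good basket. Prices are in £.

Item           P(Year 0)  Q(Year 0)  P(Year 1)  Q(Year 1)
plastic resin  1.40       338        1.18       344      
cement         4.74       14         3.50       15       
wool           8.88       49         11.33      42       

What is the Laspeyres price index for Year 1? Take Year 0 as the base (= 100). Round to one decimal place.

102.9

Laspeyres price index uses base-period quantities as weights.
ΣP(Year 1)·Q(Year 0) = 1.18×338 + 3.50×14 + 11.33×49 = 398.84 + 49 + 555.17 = 1003.01
ΣP(Year 0)·Q(Year 0) = 1.40×338 + 4.74×14 + 8.88×49 = 473.2 + 66.36 + 435.12 = 974.68
Index = 1003.01 / 974.68 × 100 = 102.9066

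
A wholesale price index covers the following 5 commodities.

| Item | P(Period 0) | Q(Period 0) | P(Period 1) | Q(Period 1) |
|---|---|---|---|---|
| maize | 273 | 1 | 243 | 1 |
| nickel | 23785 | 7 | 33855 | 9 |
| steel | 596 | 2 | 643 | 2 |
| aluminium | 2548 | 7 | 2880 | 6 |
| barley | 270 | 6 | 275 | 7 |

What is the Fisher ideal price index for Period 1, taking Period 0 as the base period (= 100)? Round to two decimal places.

139.37

Laspeyres component (base-period weights):
ΣP(Period 1)Q(Period 0) = 243×1 + 33855×7 + 643×2 + 2880×7 + 275×6 = 243 + 236985 + 1286 + 20160 + 1650 = 260324
ΣP(Period 0)Q(Period 0) = 273×1 + 23785×7 + 596×2 + 2548×7 + 270×6 = 273 + 166495 + 1192 + 17836 + 1620 = 187416
L = 260324 / 187416 × 100 = 138.9017
Paasche component (current-period weights):
ΣP(Period 1)Q(Period 1) = 243×1 + 33855×9 + 643×2 + 2880×6 + 275×7 = 243 + 304695 + 1286 + 17280 + 1925 = 325429
ΣP(Period 0)Q(Period 1) = 273×1 + 23785×9 + 596×2 + 2548×6 + 270×7 = 273 + 214065 + 1192 + 15288 + 1890 = 232708
P = 325429 / 232708 × 100 = 139.8444
Fisher = √(L × P) = √(138.9017 × 139.8444) = 139.3722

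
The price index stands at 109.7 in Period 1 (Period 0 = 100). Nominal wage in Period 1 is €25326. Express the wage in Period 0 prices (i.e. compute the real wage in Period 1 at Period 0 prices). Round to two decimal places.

23086.60

Real = Nominal ÷ (Index/100) = 25326 ÷ (109.7/100)
     = 25326 ÷ 1.097 = 23086.5998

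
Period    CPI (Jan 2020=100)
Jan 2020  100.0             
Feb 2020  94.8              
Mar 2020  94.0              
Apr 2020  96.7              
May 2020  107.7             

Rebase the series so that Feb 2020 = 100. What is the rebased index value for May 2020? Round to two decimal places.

113.61

Rebased(May 2020) = 107.7 / 94.8 × 100 = 113.6076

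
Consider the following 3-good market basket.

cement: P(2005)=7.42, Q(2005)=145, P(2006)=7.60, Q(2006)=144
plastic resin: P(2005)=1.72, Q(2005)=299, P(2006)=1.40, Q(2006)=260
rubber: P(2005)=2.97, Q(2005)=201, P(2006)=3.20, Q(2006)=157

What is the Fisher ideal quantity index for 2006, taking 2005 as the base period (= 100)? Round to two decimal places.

Laspeyres component (base-period weights):
ΣP(2005)Q(2006) = 7.42×144 + 1.72×260 + 2.97×157 = 1068.48 + 447.2 + 466.29 = 1981.97
ΣP(2005)Q(2005) = 7.42×145 + 1.72×299 + 2.97×201 = 1075.9 + 514.28 + 596.97 = 2187.15
L = 1981.97 / 2187.15 × 100 = 90.6188
Paasche component (current-period weights):
ΣP(2006)Q(2006) = 7.60×144 + 1.40×260 + 3.20×157 = 1094.4 + 364 + 502.4 = 1960.8
ΣP(2006)Q(2005) = 7.60×145 + 1.40×299 + 3.20×201 = 1102 + 418.6 + 643.2 = 2163.8
P = 1960.8 / 2163.8 × 100 = 90.6184
Fisher = √(L × P) = √(90.6188 × 90.6184) = 90.6186

90.62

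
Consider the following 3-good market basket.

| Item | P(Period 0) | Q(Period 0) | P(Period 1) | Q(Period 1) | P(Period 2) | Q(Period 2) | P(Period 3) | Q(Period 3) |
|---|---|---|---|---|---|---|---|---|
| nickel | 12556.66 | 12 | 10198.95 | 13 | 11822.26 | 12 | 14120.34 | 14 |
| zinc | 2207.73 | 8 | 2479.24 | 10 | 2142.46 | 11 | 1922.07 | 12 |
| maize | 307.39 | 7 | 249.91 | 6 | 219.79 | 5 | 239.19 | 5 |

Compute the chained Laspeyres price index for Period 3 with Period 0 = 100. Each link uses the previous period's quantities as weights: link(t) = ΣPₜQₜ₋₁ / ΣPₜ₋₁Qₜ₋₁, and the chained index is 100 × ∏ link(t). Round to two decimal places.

Link Period 0→Period 1:
ΣP(Period 1)Q(Period 0) = 10198.95×12 + 2479.24×8 + 249.91×7 = 122387.4 + 19833.92 + 1749.37 = 143970.69
ΣP(Period 0)Q(Period 0) = 12556.66×12 + 2207.73×8 + 307.39×7 = 150679.92 + 17661.84 + 2151.73 = 170493.49
link = 143970.69/170493.49 = 0.844435
Link Period 1→Period 2:
ΣP(Period 2)Q(Period 1) = 11822.26×13 + 2142.46×10 + 219.79×6 = 153689.38 + 21424.6 + 1318.74 = 176432.72
ΣP(Period 1)Q(Period 1) = 10198.95×13 + 2479.24×10 + 249.91×6 = 132586.35 + 24792.4 + 1499.46 = 158878.21
link = 176432.72/158878.21 = 1.110490
Link Period 2→Period 3:
ΣP(Period 3)Q(Period 2) = 14120.34×12 + 1922.07×11 + 239.19×5 = 169444.08 + 21142.77 + 1195.95 = 191782.8
ΣP(Period 2)Q(Period 2) = 11822.26×12 + 2142.46×11 + 219.79×5 = 141867.12 + 23567.06 + 1098.95 = 166533.13
link = 191782.8/166533.13 = 1.151620
Chained index = 100 × 0.844435 × 1.110490 × 1.151620 = 107.9916

107.99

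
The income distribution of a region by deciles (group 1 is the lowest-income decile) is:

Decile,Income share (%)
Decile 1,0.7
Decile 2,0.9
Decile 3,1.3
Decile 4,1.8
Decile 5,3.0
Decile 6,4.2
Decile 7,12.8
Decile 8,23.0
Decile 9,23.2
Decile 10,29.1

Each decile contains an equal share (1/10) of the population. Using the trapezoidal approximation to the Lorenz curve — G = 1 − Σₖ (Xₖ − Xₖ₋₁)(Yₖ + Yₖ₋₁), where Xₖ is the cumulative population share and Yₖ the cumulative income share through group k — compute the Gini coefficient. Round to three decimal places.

0.554

Cumulative income shares Yₖ: 0.0070, 0.0160, 0.0290, 0.0470, 0.0770, 0.1190, 0.2470, 0.4770, 0.7090, 1.0000
Σ (Xₖ−Xₖ₋₁)(Yₖ+Yₖ₋₁) = (1/10)(0.0070+0.0000) + (1/10)(0.0160+0.0070) + (1/10)(0.0290+0.0160) + (1/10)(0.0470+0.0290) + (1/10)(0.0770+0.0470) + (1/10)(0.1190+0.0770) + (1/10)(0.2470+0.1190) + (1/10)(0.4770+0.2470) + (1/10)(0.7090+0.4770) + (1/10)(1.0000+0.7090)
  = 0.0007 + 0.0023 + 0.0045 + 0.0076 + 0.0124 + 0.0196 + 0.0366 + 0.0724 + 0.1186 + 0.1709 = 0.4456
G = 1 − 0.4456 = 0.5544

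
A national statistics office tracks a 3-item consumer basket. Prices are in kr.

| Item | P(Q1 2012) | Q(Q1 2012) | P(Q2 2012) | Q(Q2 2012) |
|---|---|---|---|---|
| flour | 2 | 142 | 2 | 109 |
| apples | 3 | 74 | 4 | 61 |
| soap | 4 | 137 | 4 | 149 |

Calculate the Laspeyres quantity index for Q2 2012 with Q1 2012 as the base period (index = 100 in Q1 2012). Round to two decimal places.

94.59

Laspeyres quantity index uses base-period prices as weights.
ΣP(Q1 2012)·Q(Q2 2012) = 2×109 + 3×61 + 4×149 = 218 + 183 + 596 = 997
ΣP(Q1 2012)·Q(Q1 2012) = 2×142 + 3×74 + 4×137 = 284 + 222 + 548 = 1054
Index = 997 / 1054 × 100 = 94.5920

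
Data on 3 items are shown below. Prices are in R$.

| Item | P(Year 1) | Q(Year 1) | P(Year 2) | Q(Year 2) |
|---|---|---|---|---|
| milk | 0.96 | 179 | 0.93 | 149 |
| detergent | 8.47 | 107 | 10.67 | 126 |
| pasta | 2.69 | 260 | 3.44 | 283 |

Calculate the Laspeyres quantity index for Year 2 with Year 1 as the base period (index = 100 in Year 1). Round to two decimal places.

110.91

Laspeyres quantity index uses base-period prices as weights.
ΣP(Year 1)·Q(Year 2) = 0.96×149 + 8.47×126 + 2.69×283 = 143.04 + 1067.22 + 761.27 = 1971.53
ΣP(Year 1)·Q(Year 1) = 0.96×179 + 8.47×107 + 2.69×260 = 171.84 + 906.29 + 699.4 = 1777.53
Index = 1971.53 / 1777.53 × 100 = 110.9140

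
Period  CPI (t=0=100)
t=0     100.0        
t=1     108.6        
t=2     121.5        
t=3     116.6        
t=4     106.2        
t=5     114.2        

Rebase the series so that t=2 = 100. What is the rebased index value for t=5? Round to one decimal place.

Rebased(t=5) = 114.2 / 121.5 × 100 = 93.9918

94.0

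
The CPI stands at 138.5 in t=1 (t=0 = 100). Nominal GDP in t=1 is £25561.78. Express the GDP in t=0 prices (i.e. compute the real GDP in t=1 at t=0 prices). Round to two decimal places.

18456.16

Real = Nominal ÷ (Index/100) = 25561.78 ÷ (138.5/100)
     = 25561.78 ÷ 1.385 = 18456.1588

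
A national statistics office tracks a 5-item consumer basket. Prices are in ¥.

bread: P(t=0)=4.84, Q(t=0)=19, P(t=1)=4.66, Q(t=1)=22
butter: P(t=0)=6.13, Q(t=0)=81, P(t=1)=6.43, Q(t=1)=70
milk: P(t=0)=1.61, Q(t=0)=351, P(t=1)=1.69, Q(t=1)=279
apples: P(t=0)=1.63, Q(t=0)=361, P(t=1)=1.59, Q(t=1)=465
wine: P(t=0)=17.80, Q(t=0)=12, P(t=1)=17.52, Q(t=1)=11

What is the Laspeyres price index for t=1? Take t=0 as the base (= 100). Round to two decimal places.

101.59

Laspeyres price index uses base-period quantities as weights.
ΣP(t=1)·Q(t=0) = 4.66×19 + 6.43×81 + 1.69×351 + 1.59×361 + 17.52×12 = 88.54 + 520.83 + 593.19 + 573.99 + 210.24 = 1986.79
ΣP(t=0)·Q(t=0) = 4.84×19 + 6.13×81 + 1.61×351 + 1.63×361 + 17.80×12 = 91.96 + 496.53 + 565.11 + 588.43 + 213.6 = 1955.63
Index = 1986.79 / 1955.63 × 100 = 101.5933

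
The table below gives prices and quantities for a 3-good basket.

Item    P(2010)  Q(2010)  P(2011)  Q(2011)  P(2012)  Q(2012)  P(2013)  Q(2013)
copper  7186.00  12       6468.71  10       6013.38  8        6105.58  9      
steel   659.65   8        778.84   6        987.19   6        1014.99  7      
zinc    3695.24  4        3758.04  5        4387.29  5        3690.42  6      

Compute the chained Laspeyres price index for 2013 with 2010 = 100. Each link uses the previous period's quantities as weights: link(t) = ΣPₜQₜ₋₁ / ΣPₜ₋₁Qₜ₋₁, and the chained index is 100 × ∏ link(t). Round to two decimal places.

89.72

Link 2010→2011:
ΣP(2011)Q(2010) = 6468.71×12 + 778.84×8 + 3758.04×4 = 77624.52 + 6230.72 + 15032.16 = 98887.4
ΣP(2010)Q(2010) = 7186.00×12 + 659.65×8 + 3695.24×4 = 86232 + 5277.2 + 14780.96 = 106290.16
link = 98887.4/106290.16 = 0.930353
Link 2011→2012:
ΣP(2012)Q(2011) = 6013.38×10 + 987.19×6 + 4387.29×5 = 60133.8 + 5923.14 + 21936.45 = 87993.39
ΣP(2011)Q(2011) = 6468.71×10 + 778.84×6 + 3758.04×5 = 64687.1 + 4673.04 + 18790.2 = 88150.34
link = 87993.39/88150.34 = 0.998220
Link 2012→2013:
ΣP(2013)Q(2012) = 6105.58×8 + 1014.99×6 + 3690.42×5 = 48844.64 + 6089.94 + 18452.1 = 73386.68
ΣP(2012)Q(2012) = 6013.38×8 + 987.19×6 + 4387.29×5 = 48107.04 + 5923.14 + 21936.45 = 75966.63
link = 73386.68/75966.63 = 0.966038
Chained index = 100 × 0.930353 × 0.998220 × 0.966038 = 89.7157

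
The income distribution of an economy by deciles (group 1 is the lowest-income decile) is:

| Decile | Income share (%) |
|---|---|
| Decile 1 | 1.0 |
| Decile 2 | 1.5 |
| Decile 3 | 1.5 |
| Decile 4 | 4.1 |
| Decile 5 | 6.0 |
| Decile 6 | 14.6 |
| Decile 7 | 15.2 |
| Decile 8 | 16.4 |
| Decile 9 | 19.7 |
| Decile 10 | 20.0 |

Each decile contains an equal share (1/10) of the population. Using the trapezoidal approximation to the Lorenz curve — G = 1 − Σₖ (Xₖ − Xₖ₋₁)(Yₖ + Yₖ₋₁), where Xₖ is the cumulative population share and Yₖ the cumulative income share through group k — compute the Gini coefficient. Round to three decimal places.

Cumulative income shares Yₖ: 0.0100, 0.0250, 0.0400, 0.0810, 0.1410, 0.2870, 0.4390, 0.6030, 0.8000, 1.0000
Σ (Xₖ−Xₖ₋₁)(Yₖ+Yₖ₋₁) = (1/10)(0.0100+0.0000) + (1/10)(0.0250+0.0100) + (1/10)(0.0400+0.0250) + (1/10)(0.0810+0.0400) + (1/10)(0.1410+0.0810) + (1/10)(0.2870+0.1410) + (1/10)(0.4390+0.2870) + (1/10)(0.6030+0.4390) + (1/10)(0.8000+0.6030) + (1/10)(1.0000+0.8000)
  = 0.0010 + 0.0035 + 0.0065 + 0.0121 + 0.0222 + 0.0428 + 0.0726 + 0.1042 + 0.1403 + 0.1800 = 0.5852
G = 1 − 0.5852 = 0.4148

0.415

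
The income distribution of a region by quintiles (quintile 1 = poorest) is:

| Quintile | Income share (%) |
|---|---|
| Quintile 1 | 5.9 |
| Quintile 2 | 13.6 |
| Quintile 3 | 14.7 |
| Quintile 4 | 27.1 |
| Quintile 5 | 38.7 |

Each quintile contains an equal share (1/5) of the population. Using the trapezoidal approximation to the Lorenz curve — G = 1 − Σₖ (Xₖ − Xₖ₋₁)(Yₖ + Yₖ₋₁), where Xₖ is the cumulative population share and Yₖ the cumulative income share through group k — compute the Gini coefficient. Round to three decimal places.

Cumulative income shares Yₖ: 0.0590, 0.1950, 0.3420, 0.6130, 1.0000
Σ (Xₖ−Xₖ₋₁)(Yₖ+Yₖ₋₁) = (1/5)(0.0590+0.0000) + (1/5)(0.1950+0.0590) + (1/5)(0.3420+0.1950) + (1/5)(0.6130+0.3420) + (1/5)(1.0000+0.6130)
  = 0.0118 + 0.0508 + 0.1074 + 0.1910 + 0.3226 = 0.6836
G = 1 − 0.6836 = 0.3164

0.316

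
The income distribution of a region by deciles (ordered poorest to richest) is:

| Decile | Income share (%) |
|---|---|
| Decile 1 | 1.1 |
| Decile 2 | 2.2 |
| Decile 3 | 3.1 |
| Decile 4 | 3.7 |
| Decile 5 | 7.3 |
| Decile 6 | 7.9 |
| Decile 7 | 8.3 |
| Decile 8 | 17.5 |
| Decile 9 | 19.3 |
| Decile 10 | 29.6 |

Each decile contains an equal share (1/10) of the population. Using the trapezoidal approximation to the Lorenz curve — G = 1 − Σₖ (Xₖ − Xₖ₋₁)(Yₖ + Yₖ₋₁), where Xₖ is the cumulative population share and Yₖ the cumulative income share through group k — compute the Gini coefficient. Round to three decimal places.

Cumulative income shares Yₖ: 0.0110, 0.0330, 0.0640, 0.1010, 0.1740, 0.2530, 0.3360, 0.5110, 0.7040, 1.0000
Σ (Xₖ−Xₖ₋₁)(Yₖ+Yₖ₋₁) = (1/10)(0.0110+0.0000) + (1/10)(0.0330+0.0110) + (1/10)(0.0640+0.0330) + (1/10)(0.1010+0.0640) + (1/10)(0.1740+0.1010) + (1/10)(0.2530+0.1740) + (1/10)(0.3360+0.2530) + (1/10)(0.5110+0.3360) + (1/10)(0.7040+0.5110) + (1/10)(1.0000+0.7040)
  = 0.0011 + 0.0044 + 0.0097 + 0.0165 + 0.0275 + 0.0427 + 0.0589 + 0.0847 + 0.1215 + 0.1704 = 0.5374
G = 1 − 0.5374 = 0.4626

0.463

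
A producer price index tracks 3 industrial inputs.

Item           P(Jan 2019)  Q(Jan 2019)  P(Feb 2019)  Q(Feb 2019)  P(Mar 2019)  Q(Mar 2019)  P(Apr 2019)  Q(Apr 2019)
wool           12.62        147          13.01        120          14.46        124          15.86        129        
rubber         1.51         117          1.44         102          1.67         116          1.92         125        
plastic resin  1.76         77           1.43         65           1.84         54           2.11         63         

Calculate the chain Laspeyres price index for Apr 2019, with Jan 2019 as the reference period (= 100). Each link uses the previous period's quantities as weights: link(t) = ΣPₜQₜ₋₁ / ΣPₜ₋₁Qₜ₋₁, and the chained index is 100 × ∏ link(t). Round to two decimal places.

125.51

Link Jan 2019→Feb 2019:
ΣP(Feb 2019)Q(Jan 2019) = 13.01×147 + 1.44×117 + 1.43×77 = 1912.47 + 168.48 + 110.11 = 2191.06
ΣP(Jan 2019)Q(Jan 2019) = 12.62×147 + 1.51×117 + 1.76×77 = 1855.14 + 176.67 + 135.52 = 2167.33
link = 2191.06/2167.33 = 1.010949
Link Feb 2019→Mar 2019:
ΣP(Mar 2019)Q(Feb 2019) = 14.46×120 + 1.67×102 + 1.84×65 = 1735.2 + 170.34 + 119.6 = 2025.14
ΣP(Feb 2019)Q(Feb 2019) = 13.01×120 + 1.44×102 + 1.43×65 = 1561.2 + 146.88 + 92.95 = 1801.03
link = 2025.14/1801.03 = 1.124434
Link Mar 2019→Apr 2019:
ΣP(Apr 2019)Q(Mar 2019) = 15.86×124 + 1.92×116 + 2.11×54 = 1966.64 + 222.72 + 113.94 = 2303.3
ΣP(Mar 2019)Q(Mar 2019) = 14.46×124 + 1.67×116 + 1.84×54 = 1793.04 + 193.72 + 99.36 = 2086.12
link = 2303.3/2086.12 = 1.104107
Chained index = 100 × 1.010949 × 1.124434 × 1.104107 = 125.5089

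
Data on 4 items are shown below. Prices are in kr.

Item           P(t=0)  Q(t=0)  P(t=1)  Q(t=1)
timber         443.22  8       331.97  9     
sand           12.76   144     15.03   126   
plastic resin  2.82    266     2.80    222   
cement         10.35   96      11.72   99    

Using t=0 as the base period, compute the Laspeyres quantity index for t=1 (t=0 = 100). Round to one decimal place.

Laspeyres quantity index uses base-period prices as weights.
ΣP(t=0)·Q(t=1) = 443.22×9 + 12.76×126 + 2.82×222 + 10.35×99 = 3988.98 + 1607.76 + 626.04 + 1024.65 = 7247.43
ΣP(t=0)·Q(t=0) = 443.22×8 + 12.76×144 + 2.82×266 + 10.35×96 = 3545.76 + 1837.44 + 750.12 + 993.6 = 7126.92
Index = 7247.43 / 7126.92 × 100 = 101.6909

101.7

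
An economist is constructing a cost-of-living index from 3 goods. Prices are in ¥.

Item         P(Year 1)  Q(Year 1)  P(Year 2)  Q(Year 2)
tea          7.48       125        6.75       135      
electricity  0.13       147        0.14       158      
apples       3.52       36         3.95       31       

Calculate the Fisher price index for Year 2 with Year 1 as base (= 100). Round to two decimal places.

Laspeyres component (base-period weights):
ΣP(Year 2)Q(Year 1) = 6.75×125 + 0.14×147 + 3.95×36 = 843.75 + 20.58 + 142.2 = 1006.53
ΣP(Year 1)Q(Year 1) = 7.48×125 + 0.13×147 + 3.52×36 = 935 + 19.11 + 126.72 = 1080.83
L = 1006.53 / 1080.83 × 100 = 93.1257
Paasche component (current-period weights):
ΣP(Year 2)Q(Year 2) = 6.75×135 + 0.14×158 + 3.95×31 = 911.25 + 22.12 + 122.45 = 1055.82
ΣP(Year 1)Q(Year 2) = 7.48×135 + 0.13×158 + 3.52×31 = 1009.8 + 20.54 + 109.12 = 1139.46
P = 1055.82 / 1139.46 × 100 = 92.6597
Fisher = √(L × P) = √(93.1257 × 92.6597) = 92.8924

92.89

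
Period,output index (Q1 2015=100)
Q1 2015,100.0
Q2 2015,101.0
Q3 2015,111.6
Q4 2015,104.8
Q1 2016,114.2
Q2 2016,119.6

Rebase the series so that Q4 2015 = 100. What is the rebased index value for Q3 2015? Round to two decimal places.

Rebased(Q3 2015) = 111.6 / 104.8 × 100 = 106.4885

106.49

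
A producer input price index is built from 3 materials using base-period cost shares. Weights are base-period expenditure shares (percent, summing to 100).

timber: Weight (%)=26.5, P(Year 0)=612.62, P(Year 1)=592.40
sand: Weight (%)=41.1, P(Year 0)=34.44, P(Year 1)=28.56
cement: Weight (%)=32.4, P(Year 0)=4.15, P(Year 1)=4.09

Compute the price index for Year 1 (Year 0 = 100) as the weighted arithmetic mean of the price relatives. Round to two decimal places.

timber: 26.5 × (592.40/612.62) = 26.5 × 0.966994 = 25.6253
sand: 41.1 × (28.56/34.44) = 41.1 × 0.829268 = 34.0829
cement: 32.4 × (4.09/4.15) = 32.4 × 0.985542 = 31.9316
Index = Σ wᵢ·(p₁ᵢ/p₀ᵢ) = 25.6253 + 34.0829 + 31.9316 = 91.6398

91.64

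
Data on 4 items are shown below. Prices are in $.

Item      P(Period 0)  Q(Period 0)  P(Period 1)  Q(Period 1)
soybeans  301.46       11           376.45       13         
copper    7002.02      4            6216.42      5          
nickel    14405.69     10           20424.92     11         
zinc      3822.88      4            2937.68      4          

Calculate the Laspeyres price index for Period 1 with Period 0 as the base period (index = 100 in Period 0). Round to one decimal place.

Laspeyres price index uses base-period quantities as weights.
ΣP(Period 1)·Q(Period 0) = 376.45×11 + 6216.42×4 + 20424.92×10 + 2937.68×4 = 4140.95 + 24865.68 + 204249.2 + 11750.72 = 245006.55
ΣP(Period 0)·Q(Period 0) = 301.46×11 + 7002.02×4 + 14405.69×10 + 3822.88×4 = 3316.06 + 28008.08 + 144056.9 + 15291.52 = 190672.56
Index = 245006.55 / 190672.56 × 100 = 128.4960

128.5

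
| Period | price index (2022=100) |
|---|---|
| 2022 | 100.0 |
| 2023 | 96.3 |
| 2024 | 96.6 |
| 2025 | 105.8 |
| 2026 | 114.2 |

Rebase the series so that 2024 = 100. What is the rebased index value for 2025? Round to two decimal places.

109.52

Rebased(2025) = 105.8 / 96.6 × 100 = 109.5238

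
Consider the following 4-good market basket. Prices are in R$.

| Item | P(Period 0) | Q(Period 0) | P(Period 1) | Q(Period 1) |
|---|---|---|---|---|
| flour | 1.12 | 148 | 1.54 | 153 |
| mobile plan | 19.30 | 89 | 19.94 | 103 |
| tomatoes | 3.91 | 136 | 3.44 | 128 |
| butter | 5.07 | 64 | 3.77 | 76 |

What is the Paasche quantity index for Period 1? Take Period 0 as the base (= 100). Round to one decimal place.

111.2

Paasche quantity index uses current-period prices as weights.
ΣP(Period 1)·Q(Period 1) = 1.54×153 + 19.94×103 + 3.44×128 + 3.77×76 = 235.62 + 2053.82 + 440.32 + 286.52 = 3016.28
ΣP(Period 1)·Q(Period 0) = 1.54×148 + 19.94×89 + 3.44×136 + 3.77×64 = 227.92 + 1774.66 + 467.84 + 241.28 = 2711.7
Index = 3016.28 / 2711.7 × 100 = 111.2321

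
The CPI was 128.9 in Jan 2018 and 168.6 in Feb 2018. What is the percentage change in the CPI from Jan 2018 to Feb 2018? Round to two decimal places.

30.80%

Change = (168.6 − 128.9) / 128.9 × 100
       = 39.7 / 128.9 × 100 = 30.7991%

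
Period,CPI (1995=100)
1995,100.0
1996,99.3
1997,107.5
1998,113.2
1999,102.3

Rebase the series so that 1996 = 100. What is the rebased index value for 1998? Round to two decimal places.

114.00

Rebased(1998) = 113.2 / 99.3 × 100 = 113.9980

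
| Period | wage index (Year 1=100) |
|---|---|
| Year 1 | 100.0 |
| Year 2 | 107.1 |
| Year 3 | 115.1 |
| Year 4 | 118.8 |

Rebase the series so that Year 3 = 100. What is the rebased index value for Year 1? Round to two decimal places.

86.88

Rebased(Year 1) = 100.0 / 115.1 × 100 = 86.8810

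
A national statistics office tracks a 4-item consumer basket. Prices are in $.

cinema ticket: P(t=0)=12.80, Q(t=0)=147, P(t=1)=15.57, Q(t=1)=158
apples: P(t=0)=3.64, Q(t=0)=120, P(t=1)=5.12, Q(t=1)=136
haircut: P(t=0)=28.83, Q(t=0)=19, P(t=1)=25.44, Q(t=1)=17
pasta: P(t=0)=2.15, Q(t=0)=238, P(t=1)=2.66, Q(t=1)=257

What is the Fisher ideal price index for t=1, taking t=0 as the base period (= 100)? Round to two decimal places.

Laspeyres component (base-period weights):
ΣP(t=1)Q(t=0) = 15.57×147 + 5.12×120 + 25.44×19 + 2.66×238 = 2288.79 + 614.4 + 483.36 + 633.08 = 4019.63
ΣP(t=0)Q(t=0) = 12.80×147 + 3.64×120 + 28.83×19 + 2.15×238 = 1881.6 + 436.8 + 547.77 + 511.7 = 3377.87
L = 4019.63 / 3377.87 × 100 = 118.9990
Paasche component (current-period weights):
ΣP(t=1)Q(t=1) = 15.57×158 + 5.12×136 + 25.44×17 + 2.66×257 = 2460.06 + 696.32 + 432.48 + 683.62 = 4272.48
ΣP(t=0)Q(t=1) = 12.80×158 + 3.64×136 + 28.83×17 + 2.15×257 = 2022.4 + 495.04 + 490.11 + 552.55 = 3560.1
P = 4272.48 / 3560.1 × 100 = 120.0101
Fisher = √(L × P) = √(118.9990 × 120.0101) = 119.5035

119.50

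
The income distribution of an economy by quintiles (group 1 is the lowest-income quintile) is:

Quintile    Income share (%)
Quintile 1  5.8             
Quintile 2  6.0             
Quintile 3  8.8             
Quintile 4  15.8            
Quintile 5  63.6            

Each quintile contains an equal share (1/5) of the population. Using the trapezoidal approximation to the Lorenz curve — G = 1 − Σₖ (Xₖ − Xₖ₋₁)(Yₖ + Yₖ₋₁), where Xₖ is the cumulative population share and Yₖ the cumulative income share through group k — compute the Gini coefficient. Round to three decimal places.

0.502

Cumulative income shares Yₖ: 0.0580, 0.1180, 0.2060, 0.3640, 1.0000
Σ (Xₖ−Xₖ₋₁)(Yₖ+Yₖ₋₁) = (1/5)(0.0580+0.0000) + (1/5)(0.1180+0.0580) + (1/5)(0.2060+0.1180) + (1/5)(0.3640+0.2060) + (1/5)(1.0000+0.3640)
  = 0.0116 + 0.0352 + 0.0648 + 0.1140 + 0.2728 = 0.4984
G = 1 − 0.4984 = 0.5016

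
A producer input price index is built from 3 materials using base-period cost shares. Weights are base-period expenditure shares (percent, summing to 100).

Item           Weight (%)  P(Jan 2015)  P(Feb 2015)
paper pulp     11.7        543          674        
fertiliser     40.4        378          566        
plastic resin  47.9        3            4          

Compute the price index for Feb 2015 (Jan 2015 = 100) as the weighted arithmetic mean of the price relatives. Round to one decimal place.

138.9

paper pulp: 11.7 × (674/543) = 11.7 × 1.241252 = 14.5227
fertiliser: 40.4 × (566/378) = 40.4 × 1.497354 = 60.4931
plastic resin: 47.9 × (4/3) = 47.9 × 1.333333 = 63.8667
Index = Σ wᵢ·(p₁ᵢ/p₀ᵢ) = 14.5227 + 60.4931 + 63.8667 = 138.8824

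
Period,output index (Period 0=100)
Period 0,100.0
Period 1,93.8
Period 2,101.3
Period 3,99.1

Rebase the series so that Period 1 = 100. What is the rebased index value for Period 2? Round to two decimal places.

108.00

Rebased(Period 2) = 101.3 / 93.8 × 100 = 107.9957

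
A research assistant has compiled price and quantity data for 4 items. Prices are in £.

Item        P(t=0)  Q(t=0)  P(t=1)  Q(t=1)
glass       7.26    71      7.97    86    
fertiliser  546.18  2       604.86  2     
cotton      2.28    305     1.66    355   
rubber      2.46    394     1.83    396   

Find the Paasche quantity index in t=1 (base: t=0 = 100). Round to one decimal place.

Paasche quantity index uses current-period prices as weights.
ΣP(t=1)·Q(t=1) = 7.97×86 + 604.86×2 + 1.66×355 + 1.83×396 = 685.42 + 1209.72 + 589.3 + 724.68 = 3209.12
ΣP(t=1)·Q(t=0) = 7.97×71 + 604.86×2 + 1.66×305 + 1.83×394 = 565.87 + 1209.72 + 506.3 + 721.02 = 3002.91
Index = 3209.12 / 3002.91 × 100 = 106.8670

106.9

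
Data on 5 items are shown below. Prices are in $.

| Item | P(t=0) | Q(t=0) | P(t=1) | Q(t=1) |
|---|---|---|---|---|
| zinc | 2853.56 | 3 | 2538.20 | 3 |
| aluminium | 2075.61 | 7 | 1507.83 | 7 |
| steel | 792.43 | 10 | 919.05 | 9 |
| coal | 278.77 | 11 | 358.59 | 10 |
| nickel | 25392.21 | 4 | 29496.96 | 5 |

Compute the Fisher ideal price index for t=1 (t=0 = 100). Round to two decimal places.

110.51

Laspeyres component (base-period weights):
ΣP(t=1)Q(t=0) = 2538.20×3 + 1507.83×7 + 919.05×10 + 358.59×11 + 29496.96×4 = 7614.6 + 10554.81 + 9190.5 + 3944.49 + 117987.84 = 149292.24
ΣP(t=0)Q(t=0) = 2853.56×3 + 2075.61×7 + 792.43×10 + 278.77×11 + 25392.21×4 = 8560.68 + 14529.27 + 7924.3 + 3066.47 + 101568.84 = 135649.56
L = 149292.24 / 135649.56 × 100 = 110.0573
Paasche component (current-period weights):
ΣP(t=1)Q(t=1) = 2538.20×3 + 1507.83×7 + 919.05×9 + 358.59×10 + 29496.96×5 = 7614.6 + 10554.81 + 8271.45 + 3585.9 + 147484.8 = 177511.56
ΣP(t=0)Q(t=1) = 2853.56×3 + 2075.61×7 + 792.43×9 + 278.77×10 + 25392.21×5 = 8560.68 + 14529.27 + 7131.87 + 2787.7 + 126961.05 = 159970.57
P = 177511.56 / 159970.57 × 100 = 110.9651
Fisher = √(L × P) = √(110.0573 × 110.9651) = 110.5103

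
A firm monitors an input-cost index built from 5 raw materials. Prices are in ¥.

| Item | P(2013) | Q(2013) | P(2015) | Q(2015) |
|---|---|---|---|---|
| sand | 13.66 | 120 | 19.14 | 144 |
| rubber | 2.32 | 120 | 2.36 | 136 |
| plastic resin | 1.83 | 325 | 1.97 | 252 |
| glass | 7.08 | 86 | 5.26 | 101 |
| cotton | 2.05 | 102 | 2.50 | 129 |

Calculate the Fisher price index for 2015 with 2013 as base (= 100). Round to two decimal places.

118.42

Laspeyres component (base-period weights):
ΣP(2015)Q(2013) = 19.14×120 + 2.36×120 + 1.97×325 + 5.26×86 + 2.50×102 = 2296.8 + 283.2 + 640.25 + 452.36 + 255 = 3927.61
ΣP(2013)Q(2013) = 13.66×120 + 2.32×120 + 1.83×325 + 7.08×86 + 2.05×102 = 1639.2 + 278.4 + 594.75 + 608.88 + 209.1 = 3330.33
L = 3927.61 / 3330.33 × 100 = 117.9346
Paasche component (current-period weights):
ΣP(2015)Q(2015) = 19.14×144 + 2.36×136 + 1.97×252 + 5.26×101 + 2.50×129 = 2756.16 + 320.96 + 496.44 + 531.26 + 322.5 = 4427.32
ΣP(2013)Q(2015) = 13.66×144 + 2.32×136 + 1.83×252 + 7.08×101 + 2.05×129 = 1967.04 + 315.52 + 461.16 + 715.08 + 264.45 = 3723.25
P = 4427.32 / 3723.25 × 100 = 118.9101
Fisher = √(L × P) = √(117.9346 × 118.9101) = 118.4213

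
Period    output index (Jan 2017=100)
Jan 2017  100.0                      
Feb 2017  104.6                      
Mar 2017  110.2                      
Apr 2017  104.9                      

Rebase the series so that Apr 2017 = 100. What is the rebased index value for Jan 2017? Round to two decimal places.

Rebased(Jan 2017) = 100.0 / 104.9 × 100 = 95.3289

95.33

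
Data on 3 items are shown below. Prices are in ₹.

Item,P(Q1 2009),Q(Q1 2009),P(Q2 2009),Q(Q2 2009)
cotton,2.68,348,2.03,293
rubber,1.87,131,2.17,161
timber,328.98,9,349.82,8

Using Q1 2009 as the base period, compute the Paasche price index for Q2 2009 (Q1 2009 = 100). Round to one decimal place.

Paasche price index uses current-period quantities as weights.
ΣP(Q2 2009)·Q(Q2 2009) = 2.03×293 + 2.17×161 + 349.82×8 = 594.79 + 349.37 + 2798.56 = 3742.72
ΣP(Q1 2009)·Q(Q2 2009) = 2.68×293 + 1.87×161 + 328.98×8 = 785.24 + 301.07 + 2631.84 = 3718.15
Index = 3742.72 / 3718.15 × 100 = 100.6608

100.7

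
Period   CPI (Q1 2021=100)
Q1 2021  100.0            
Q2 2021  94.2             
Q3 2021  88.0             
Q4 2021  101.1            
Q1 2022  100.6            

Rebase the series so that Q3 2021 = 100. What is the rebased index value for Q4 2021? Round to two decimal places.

114.89

Rebased(Q4 2021) = 101.1 / 88.0 × 100 = 114.8864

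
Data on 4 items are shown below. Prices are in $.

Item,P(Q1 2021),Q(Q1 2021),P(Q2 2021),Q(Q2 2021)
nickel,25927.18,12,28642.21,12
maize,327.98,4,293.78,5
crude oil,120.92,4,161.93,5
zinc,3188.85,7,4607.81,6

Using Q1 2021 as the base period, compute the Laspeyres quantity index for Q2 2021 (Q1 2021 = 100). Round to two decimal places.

99.18

Laspeyres quantity index uses base-period prices as weights.
ΣP(Q1 2021)·Q(Q2 2021) = 25927.18×12 + 327.98×5 + 120.92×5 + 3188.85×6 = 311126.16 + 1639.9 + 604.6 + 19133.1 = 332503.76
ΣP(Q1 2021)·Q(Q1 2021) = 25927.18×12 + 327.98×4 + 120.92×4 + 3188.85×7 = 311126.16 + 1311.92 + 483.68 + 22321.95 = 335243.71
Index = 332503.76 / 335243.71 × 100 = 99.1827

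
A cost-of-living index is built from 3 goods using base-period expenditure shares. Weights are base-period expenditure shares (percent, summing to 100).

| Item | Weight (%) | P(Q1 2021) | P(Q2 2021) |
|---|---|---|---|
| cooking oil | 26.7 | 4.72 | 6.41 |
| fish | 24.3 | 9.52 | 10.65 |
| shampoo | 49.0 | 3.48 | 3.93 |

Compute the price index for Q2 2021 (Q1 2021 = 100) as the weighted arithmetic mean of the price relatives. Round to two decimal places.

cooking oil: 26.7 × (6.41/4.72) = 26.7 × 1.358051 = 36.2600
fish: 24.3 × (10.65/9.52) = 24.3 × 1.118697 = 27.1843
shampoo: 49.0 × (3.93/3.48) = 49.0 × 1.129310 = 55.3362
Index = Σ wᵢ·(p₁ᵢ/p₀ᵢ) = 36.2600 + 27.1843 + 55.3362 = 118.7805

118.78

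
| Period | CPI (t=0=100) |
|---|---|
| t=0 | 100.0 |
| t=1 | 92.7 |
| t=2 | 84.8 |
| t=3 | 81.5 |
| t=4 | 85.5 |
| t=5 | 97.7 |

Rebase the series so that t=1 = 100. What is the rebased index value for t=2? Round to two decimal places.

91.48

Rebased(t=2) = 84.8 / 92.7 × 100 = 91.4779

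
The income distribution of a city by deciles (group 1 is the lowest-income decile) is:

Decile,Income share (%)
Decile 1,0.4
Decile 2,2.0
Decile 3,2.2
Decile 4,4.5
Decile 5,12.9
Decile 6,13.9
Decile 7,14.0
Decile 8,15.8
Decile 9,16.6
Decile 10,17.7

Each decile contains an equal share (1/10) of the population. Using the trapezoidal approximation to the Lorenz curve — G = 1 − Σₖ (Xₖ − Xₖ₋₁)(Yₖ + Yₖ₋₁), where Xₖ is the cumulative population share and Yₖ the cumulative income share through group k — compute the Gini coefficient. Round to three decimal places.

0.355

Cumulative income shares Yₖ: 0.0040, 0.0240, 0.0460, 0.0910, 0.2200, 0.3590, 0.4990, 0.6570, 0.8230, 1.0000
Σ (Xₖ−Xₖ₋₁)(Yₖ+Yₖ₋₁) = (1/10)(0.0040+0.0000) + (1/10)(0.0240+0.0040) + (1/10)(0.0460+0.0240) + (1/10)(0.0910+0.0460) + (1/10)(0.2200+0.0910) + (1/10)(0.3590+0.2200) + (1/10)(0.4990+0.3590) + (1/10)(0.6570+0.4990) + (1/10)(0.8230+0.6570) + (1/10)(1.0000+0.8230)
  = 0.0004 + 0.0028 + 0.0070 + 0.0137 + 0.0311 + 0.0579 + 0.0858 + 0.1156 + 0.1480 + 0.1823 = 0.6446
G = 1 − 0.6446 = 0.3554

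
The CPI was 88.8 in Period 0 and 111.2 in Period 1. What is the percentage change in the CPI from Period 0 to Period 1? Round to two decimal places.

Change = (111.2 − 88.8) / 88.8 × 100
       = 22.4 / 88.8 × 100 = 25.2252%

25.23%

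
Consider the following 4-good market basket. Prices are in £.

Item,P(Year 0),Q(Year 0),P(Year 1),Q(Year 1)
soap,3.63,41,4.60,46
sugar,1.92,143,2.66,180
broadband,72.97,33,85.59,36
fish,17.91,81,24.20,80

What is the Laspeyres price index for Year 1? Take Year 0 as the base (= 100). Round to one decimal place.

Laspeyres price index uses base-period quantities as weights.
ΣP(Year 1)·Q(Year 0) = 4.60×41 + 2.66×143 + 85.59×33 + 24.20×81 = 188.6 + 380.38 + 2824.47 + 1960.2 = 5353.65
ΣP(Year 0)·Q(Year 0) = 3.63×41 + 1.92×143 + 72.97×33 + 17.91×81 = 148.83 + 274.56 + 2408.01 + 1450.71 = 4282.11
Index = 5353.65 / 4282.11 × 100 = 125.0236

125.0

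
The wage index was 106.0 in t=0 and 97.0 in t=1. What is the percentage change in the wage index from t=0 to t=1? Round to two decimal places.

-8.49%

Change = (97.0 − 106.0) / 106.0 × 100
       = -9.0 / 106.0 × 100 = -8.4906%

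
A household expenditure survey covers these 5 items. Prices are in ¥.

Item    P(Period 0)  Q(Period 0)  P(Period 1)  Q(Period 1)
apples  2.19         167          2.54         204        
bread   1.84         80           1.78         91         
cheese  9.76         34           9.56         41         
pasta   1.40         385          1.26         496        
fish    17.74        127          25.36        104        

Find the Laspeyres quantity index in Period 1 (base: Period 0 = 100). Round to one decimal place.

Laspeyres quantity index uses base-period prices as weights.
ΣP(Period 0)·Q(Period 1) = 2.19×204 + 1.84×91 + 9.76×41 + 1.40×496 + 17.74×104 = 446.76 + 167.44 + 400.16 + 694.4 + 1844.96 = 3553.72
ΣP(Period 0)·Q(Period 0) = 2.19×167 + 1.84×80 + 9.76×34 + 1.40×385 + 17.74×127 = 365.73 + 147.2 + 331.84 + 539 + 2252.98 = 3636.75
Index = 3553.72 / 3636.75 × 100 = 97.7169

97.7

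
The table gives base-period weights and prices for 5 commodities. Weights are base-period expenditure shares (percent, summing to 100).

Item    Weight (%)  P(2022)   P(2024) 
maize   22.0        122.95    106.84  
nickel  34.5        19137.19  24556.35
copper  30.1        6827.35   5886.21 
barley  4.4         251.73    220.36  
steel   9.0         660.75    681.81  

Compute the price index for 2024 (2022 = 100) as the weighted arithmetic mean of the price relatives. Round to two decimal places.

maize: 22.0 × (106.84/122.95) = 22.0 × 0.868971 = 19.1174
nickel: 34.5 × (24556.35/19137.19) = 34.5 × 1.283174 = 44.2695
copper: 30.1 × (5886.21/6827.35) = 30.1 × 0.862151 = 25.9508
barley: 4.4 × (220.36/251.73) = 4.4 × 0.875382 = 3.8517
steel: 9.0 × (681.81/660.75) = 9.0 × 1.031873 = 9.2869
Index = Σ wᵢ·(p₁ᵢ/p₀ᵢ) = 19.1174 + 44.2695 + 25.9508 + 3.8517 + 9.2869 = 102.4762

102.48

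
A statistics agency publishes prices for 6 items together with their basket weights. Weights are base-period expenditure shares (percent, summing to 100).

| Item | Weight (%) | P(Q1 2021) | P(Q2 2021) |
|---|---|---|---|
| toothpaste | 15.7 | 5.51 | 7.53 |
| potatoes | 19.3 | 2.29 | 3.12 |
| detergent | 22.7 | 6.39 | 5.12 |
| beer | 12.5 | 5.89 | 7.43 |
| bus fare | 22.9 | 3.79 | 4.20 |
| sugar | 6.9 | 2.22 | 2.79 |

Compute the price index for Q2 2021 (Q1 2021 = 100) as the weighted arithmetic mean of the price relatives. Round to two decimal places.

toothpaste: 15.7 × (7.53/5.51) = 15.7 × 1.366606 = 21.4557
potatoes: 19.3 × (3.12/2.29) = 19.3 × 1.362445 = 26.2952
detergent: 22.7 × (5.12/6.39) = 22.7 × 0.801252 = 18.1884
beer: 12.5 × (7.43/5.89) = 12.5 × 1.261460 = 15.7683
bus fare: 22.9 × (4.20/3.79) = 22.9 × 1.108179 = 25.3773
sugar: 6.9 × (2.79/2.22) = 6.9 × 1.256757 = 8.6716
Index = Σ wᵢ·(p₁ᵢ/p₀ᵢ) = 21.4557 + 26.2952 + 18.1884 + 15.7683 + 25.3773 + 8.6716 = 115.7565

115.76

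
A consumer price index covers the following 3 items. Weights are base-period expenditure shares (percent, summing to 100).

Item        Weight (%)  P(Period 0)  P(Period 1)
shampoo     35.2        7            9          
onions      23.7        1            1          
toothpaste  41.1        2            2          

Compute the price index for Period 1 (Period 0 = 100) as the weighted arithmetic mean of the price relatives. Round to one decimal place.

shampoo: 35.2 × (9/7) = 35.2 × 1.285714 = 45.2571
onions: 23.7 × (1/1) = 23.7 × 1.000000 = 23.7000
toothpaste: 41.1 × (2/2) = 41.1 × 1.000000 = 41.1000
Index = Σ wᵢ·(p₁ᵢ/p₀ᵢ) = 45.2571 + 23.7000 + 41.1000 = 110.0571

110.1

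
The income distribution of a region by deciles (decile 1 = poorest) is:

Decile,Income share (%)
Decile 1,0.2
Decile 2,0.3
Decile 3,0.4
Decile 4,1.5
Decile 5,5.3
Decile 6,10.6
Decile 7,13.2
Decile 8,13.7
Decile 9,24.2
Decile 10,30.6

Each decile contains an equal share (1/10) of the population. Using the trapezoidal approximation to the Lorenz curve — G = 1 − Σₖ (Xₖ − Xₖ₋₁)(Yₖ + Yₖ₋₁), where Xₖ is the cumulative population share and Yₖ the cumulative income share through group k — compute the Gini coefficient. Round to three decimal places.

0.548

Cumulative income shares Yₖ: 0.0020, 0.0050, 0.0090, 0.0240, 0.0770, 0.1830, 0.3150, 0.4520, 0.6940, 1.0000
Σ (Xₖ−Xₖ₋₁)(Yₖ+Yₖ₋₁) = (1/10)(0.0020+0.0000) + (1/10)(0.0050+0.0020) + (1/10)(0.0090+0.0050) + (1/10)(0.0240+0.0090) + (1/10)(0.0770+0.0240) + (1/10)(0.1830+0.0770) + (1/10)(0.3150+0.1830) + (1/10)(0.4520+0.3150) + (1/10)(0.6940+0.4520) + (1/10)(1.0000+0.6940)
  = 0.0002 + 0.0007 + 0.0014 + 0.0033 + 0.0101 + 0.0260 + 0.0498 + 0.0767 + 0.1146 + 0.1694 = 0.4522
G = 1 − 0.4522 = 0.5478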